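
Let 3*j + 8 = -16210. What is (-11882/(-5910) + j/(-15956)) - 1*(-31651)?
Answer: 746227393153/23574990 ≈ 31653.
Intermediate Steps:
j = -5406 (j = -8/3 + (⅓)*(-16210) = -8/3 - 16210/3 = -5406)
(-11882/(-5910) + j/(-15956)) - 1*(-31651) = (-11882/(-5910) - 5406/(-15956)) - 1*(-31651) = (-11882*(-1/5910) - 5406*(-1/15956)) + 31651 = (5941/2955 + 2703/7978) + 31651 = 55384663/23574990 + 31651 = 746227393153/23574990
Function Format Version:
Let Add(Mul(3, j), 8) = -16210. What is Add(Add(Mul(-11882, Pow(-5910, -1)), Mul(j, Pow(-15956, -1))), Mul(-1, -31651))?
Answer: Rational(746227393153, 23574990) ≈ 31653.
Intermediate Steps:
j = -5406 (j = Add(Rational(-8, 3), Mul(Rational(1, 3), -16210)) = Add(Rational(-8, 3), Rational(-16210, 3)) = -5406)
Add(Add(Mul(-11882, Pow(-5910, -1)), Mul(j, Pow(-15956, -1))), Mul(-1, -31651)) = Add(Add(Mul(-11882, Pow(-5910, -1)), Mul(-5406, Pow(-15956, -1))), Mul(-1, -31651)) = Add(Add(Mul(-11882, Rational(-1, 5910)), Mul(-5406, Rational(-1, 15956))), 31651) = Add(Add(Rational(5941, 2955), Rational(2703, 7978)), 31651) = Add(Rational(55384663, 23574990), 31651) = Rational(746227393153, 23574990)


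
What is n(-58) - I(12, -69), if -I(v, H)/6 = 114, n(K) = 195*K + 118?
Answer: -10508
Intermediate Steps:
n(K) = 118 + 195*K
I(v, H) = -684 (I(v, H) = -6*114 = -684)
n(-58) - I(12, -69) = (118 + 195*(-58)) - 1*(-684) = (118 - 11310) + 684 = -11192 + 684 = -10508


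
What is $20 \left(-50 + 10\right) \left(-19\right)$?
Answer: $15200$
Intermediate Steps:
$20 \left(-50 + 10\right) \left(-19\right) = 20 \left(-40\right) \left(-19\right) = \left(-800\right) \left(-19\right) = 15200$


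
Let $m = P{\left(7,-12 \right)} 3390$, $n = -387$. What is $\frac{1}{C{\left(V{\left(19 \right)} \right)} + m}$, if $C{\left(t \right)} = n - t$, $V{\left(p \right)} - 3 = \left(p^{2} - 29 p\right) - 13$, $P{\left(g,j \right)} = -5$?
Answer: $- \frac{1}{17137} \approx -5.8353 \cdot 10^{-5}$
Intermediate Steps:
$V{\left(p \right)} = -10 + p^{2} - 29 p$ ($V{\left(p \right)} = 3 - \left(13 - p^{2} + 29 p\right) = -10 + p^{2} - 29 p$)
$C{\left(t \right)} = -387 - t$
$m = -16950$ ($m = \left(-5\right) 3390 = -16950$)
$\frac{1}{C{\left(V{\left(19 \right)} \right)} + m} = \frac{1}{\left(-387 - \left(-10 + 19^{2} - 551\right)\right) - 16950} = \frac{1}{\left(-387 - \left(-10 + 361 - 551\right)\right) - 16950} = \frac{1}{\left(-387 - -200\right) - 16950} = \frac{1}{\left(-387 + 200\right) - 16950} = \frac{1}{-187 - 16950} = \frac{1}{-17137} = - \frac{1}{17137}$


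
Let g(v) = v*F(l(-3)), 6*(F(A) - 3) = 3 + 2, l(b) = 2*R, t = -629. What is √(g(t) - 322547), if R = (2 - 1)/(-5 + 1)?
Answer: I*√11698494/6 ≈ 570.05*I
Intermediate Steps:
R = -¼ (R = 1/(-4) = 1*(-¼) = -¼ ≈ -0.25000)
l(b) = -½ (l(b) = 2*(-¼) = -½)
F(A) = 23/6 (F(A) = 3 + (3 + 2)/6 = 3 + (⅙)*5 = 3 + ⅚ = 23/6)
g(v) = 23*v/6 (g(v) = v*(23/6) = 23*v/6)
√(g(t) - 322547) = √((23/6)*(-629) - 322547) = √(-14467/6 - 322547) = √(-1949749/6) = I*√11698494/6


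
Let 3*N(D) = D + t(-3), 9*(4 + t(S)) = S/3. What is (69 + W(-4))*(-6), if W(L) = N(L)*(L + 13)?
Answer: -268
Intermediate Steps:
t(S) = -4 + S/27 (t(S) = -4 + (S/3)/9 = -4 + S/27)
N(D) = -37/27 + D/3 (N(D) = (D + (-4 + (1/27)*(-3)))/3 = (D + (-4 - ⅑))/3 = (D - 37/9)/3 = (-37/9 + D)/3 = -37/27 + D/3)
W(L) = (13 + L)*(-37/27 + L/3) (W(L) = (-37/27 + L/3)*(L + 13) = (-37/27 + L/3)*(13 + L) = (13 + L)*(-37/27 + L/3))
(69 + W(-4))*(-6) = (69 + (-37 + 9*(-4))*(13 - 4)/27)*(-6) = (69 + (1/27)*(-37 - 36)*9)*(-6) = (69 + (1/27)*(-73)*9)*(-6) = (69 - 73/3)*(-6) = (134/3)*(-6) = -268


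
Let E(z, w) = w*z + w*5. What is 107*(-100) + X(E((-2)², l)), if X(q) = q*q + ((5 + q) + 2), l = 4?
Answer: -9361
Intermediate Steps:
E(z, w) = 5*w + w*z (E(z, w) = w*z + 5*w = 5*w + w*z)
X(q) = 7 + q + q² (X(q) = q² + (7 + q) = 7 + q + q²)
107*(-100) + X(E((-2)², l)) = 107*(-100) + (7 + 4*(5 + (-2)²) + (4*(5 + (-2)²))²) = -10700 + (7 + 4*(5 + 4) + (4*(5 + 4))²) = -10700 + (7 + 4*9 + (4*9)²) = -10700 + (7 + 36 + 36²) = -10700 + (7 + 36 + 1296) = -10700 + 1339 = -9361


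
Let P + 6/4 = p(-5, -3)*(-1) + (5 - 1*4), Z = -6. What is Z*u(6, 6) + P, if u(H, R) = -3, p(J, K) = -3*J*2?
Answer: -25/2 ≈ -12.500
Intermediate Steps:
p(J, K) = -6*J
P = -61/2 (P = -3/2 + (-6*(-5)*(-1) + (5 - 1*4)) = -3/2 + (30*(-1) + (5 - 4)) = -3/2 + (-30 + 1) = -3/2 - 29 = -61/2 ≈ -30.500)
Z*u(6, 6) + P = -6*(-3) - 61/2 = 18 - 61/2 = -25/2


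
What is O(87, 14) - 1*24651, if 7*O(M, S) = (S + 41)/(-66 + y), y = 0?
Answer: -1035347/42 ≈ -24651.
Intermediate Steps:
O(M, S) = -41/462 - S/462 (O(M, S) = ((S + 41)/(-66 + 0))/7 = ((41 + S)/(-66))/7 = ((41 + S)*(-1/66))/7 = (-41/66 - S/66)/7 = -41/462 - S/462)
O(87, 14) - 1*24651 = (-41/462 - 1/462*14) - 1*24651 = (-41/462 - 1/33) - 24651 = -5/42 - 24651 = -1035347/42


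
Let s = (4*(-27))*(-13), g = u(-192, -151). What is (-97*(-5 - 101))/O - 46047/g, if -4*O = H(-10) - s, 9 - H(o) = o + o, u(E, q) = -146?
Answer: 69319313/200750 ≈ 345.30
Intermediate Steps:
g = -146
H(o) = 9 - 2*o (H(o) = 9 - (o + o) = 9 - 2*o)
s = 1404 (s = -108*(-13) = 1404)
O = 1375/4 (O = -((9 - 2*(-10)) - 1*1404)/4 = -((9 + 20) - 1404)/4 = -(29 - 1404)/4 = -¼*(-1375) = 1375/4 ≈ 343.75)
(-97*(-5 - 101))/O - 46047/g = (-97*(-5 - 101))/(1375/4) - 46047/(-146) = -97*(-106)*(4/1375) - 46047*(-1/146) = 10282*(4/1375) + 46047/146 = 41128/1375 + 46047/146 = 69319313/200750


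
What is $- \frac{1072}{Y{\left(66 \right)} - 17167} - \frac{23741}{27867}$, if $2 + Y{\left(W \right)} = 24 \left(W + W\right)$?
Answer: $- \frac{33613813}{43351763} \approx -0.77537$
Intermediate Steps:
$Y{\left(W \right)} = -2 + 48 W$ ($Y{\left(W \right)} = -2 + 24 \left(W + W\right) = -2 + 24 \cdot 2 W = -2 + 48 W$)
$- \frac{1072}{Y{\left(66 \right)} - 17167} - \frac{23741}{27867} = - \frac{1072}{\left(-2 + 48 \cdot 66\right) - 17167} - \frac{23741}{27867} = - \frac{1072}{\left(-2 + 3168\right) - 17167} - \frac{23741}{27867} = - \frac{1072}{3166 - 17167} - \frac{23741}{27867} = - \frac{1072}{-14001} - \frac{23741}{27867} = \left(-1072\right) \left(- \frac{1}{14001}\right) - \frac{23741}{27867} = \frac{1072}{14001} - \frac{23741}{27867} = - \frac{33613813}{43351763}$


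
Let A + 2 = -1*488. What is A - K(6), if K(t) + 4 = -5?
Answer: -481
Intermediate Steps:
K(t) = -9 (K(t) = -4 - 5 = -9)
A = -490 (A = -2 - 1*488 = -2 - 488 = -490)
A - K(6) = -490 - 1*(-9) = -490 + 9 = -481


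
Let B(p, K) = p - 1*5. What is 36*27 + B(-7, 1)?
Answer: 960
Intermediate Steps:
B(p, K) = -5 + p (B(p, K) = p - 5 = -5 + p)
36*27 + B(-7, 1) = 36*27 + (-5 - 7) = 972 - 12 = 960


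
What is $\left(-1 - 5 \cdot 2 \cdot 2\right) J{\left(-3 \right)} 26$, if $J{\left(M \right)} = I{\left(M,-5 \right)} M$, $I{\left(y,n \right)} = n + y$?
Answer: $-13104$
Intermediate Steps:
$J{\left(M \right)} = M \left(-5 + M\right)$ ($J{\left(M \right)} = \left(-5 + M\right) M = M \left(-5 + M\right)$)
$\left(-1 - 5 \cdot 2 \cdot 2\right) J{\left(-3 \right)} 26 = \left(-1 - 5 \cdot 2 \cdot 2\right) \left(- 3 \left(-5 - 3\right)\right) 26 = \left(-1 - 20\right) \left(\left(-3\right) \left(-8\right)\right) 26 = \left(-1 - 20\right) 24 \cdot 26 = \left(-21\right) 24 \cdot 26 = \left(-504\right) 26 = -13104$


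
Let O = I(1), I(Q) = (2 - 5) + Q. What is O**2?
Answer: 4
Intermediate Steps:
I(Q) = -3 + Q
O = -2 (O = -3 + 1 = -2)
O**2 = (-2)**2 = 4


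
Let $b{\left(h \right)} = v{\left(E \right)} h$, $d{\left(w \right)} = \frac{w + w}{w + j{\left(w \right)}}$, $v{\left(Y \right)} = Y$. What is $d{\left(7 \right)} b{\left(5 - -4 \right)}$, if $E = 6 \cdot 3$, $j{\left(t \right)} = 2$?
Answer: $252$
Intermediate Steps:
$E = 18$
$d{\left(w \right)} = \frac{2 w}{2 + w}$ ($d{\left(w \right)} = \frac{w + w}{w + 2} = \frac{2 w}{2 + w}$)
$b{\left(h \right)} = 18 h$
$d{\left(7 \right)} b{\left(5 - -4 \right)} = 2 \cdot 7 \frac{1}{2 + 7} \cdot 18 \left(5 - -4\right) = 2 \cdot 7 \cdot \frac{1}{9} \cdot 18 \left(5 + 4\right) = 2 \cdot 7 \cdot \frac{1}{9} \cdot 18 \cdot 9 = \frac{14}{9} \cdot 162 = 252$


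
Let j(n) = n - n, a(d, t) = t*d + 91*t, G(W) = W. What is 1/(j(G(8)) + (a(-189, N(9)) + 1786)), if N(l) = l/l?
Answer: 1/1688 ≈ 0.00059242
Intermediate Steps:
N(l) = 1
a(d, t) = 91*t + d*t (a(d, t) = d*t + 91*t = 91*t + d*t)
j(n) = 0
1/(j(G(8)) + (a(-189, N(9)) + 1786)) = 1/(0 + (1*(91 - 189) + 1786)) = 1/(0 + (1*(-98) + 1786)) = 1/(0 + (-98 + 1786)) = 1/(0 + 1688) = 1/1688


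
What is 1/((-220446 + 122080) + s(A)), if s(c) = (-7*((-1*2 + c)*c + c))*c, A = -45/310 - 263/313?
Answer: -7308160575416/718775895706211569 ≈ -1.0168e-5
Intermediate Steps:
A = -19123/19406 (A = -45*1/310 - 263*1/313 = -9/62 - 263/313 = -19123/19406 ≈ -0.98542)
s(c) = c*(-7*c - 7*c*(-2 + c)) (s(c) = (-7*((-2 + c)*c + c))*c = (-7*(c*(-2 + c) + c))*c = (-7*(c + c*(-2 + c)))*c = (-7*c - 7*c*(-2 + c))*c = c*(-7*c - 7*c*(-2 + c)))
1/((-220446 + 122080) + s(A)) = 1/((-220446 + 122080) + 7*(-19123/19406)**2*(1 - 1*(-19123/19406))) = 1/(-98366 + 7*(365689129/376592836)*(1 + 19123/19406)) = 1/(-98366 + 7*(365689129/376592836)*(38529/19406)) = 1/(-98366 + 98627455158687/7308160575416) = 1/(-718775895706211569/7308160575416) = -7308160575416/718775895706211569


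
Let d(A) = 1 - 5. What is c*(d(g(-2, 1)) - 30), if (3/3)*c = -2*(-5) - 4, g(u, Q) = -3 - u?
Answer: -204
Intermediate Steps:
d(A) = -4
c = 6 (c = -2*(-5) - 4 = 10 - 4 = 6)
c*(d(g(-2, 1)) - 30) = 6*(-4 - 30) = 6*(-34) = -204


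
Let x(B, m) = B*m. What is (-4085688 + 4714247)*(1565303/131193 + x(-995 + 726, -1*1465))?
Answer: 32498234310741772/131193 ≈ 2.4771e+11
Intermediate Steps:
(-4085688 + 4714247)*(1565303/131193 + x(-995 + 726, -1*1465)) = (-4085688 + 4714247)*(1565303/131193 + (-995 + 726)*(-1*1465)) = 628559*(1565303*(1/131193) - 269*(-1465)) = 628559*(1565303/131193 + 394085) = 628559*(51702758708/131193) = 32498234310741772/131193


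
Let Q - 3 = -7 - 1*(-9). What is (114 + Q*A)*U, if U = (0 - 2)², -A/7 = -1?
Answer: 596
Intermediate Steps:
A = 7 (A = -7*(-1) = 7)
U = 4 (U = (-2)² = 4)
Q = 5 (Q = 3 + (-7 - 1*(-9)) = 3 + (-7 + 9) = 3 + 2 = 5)
(114 + Q*A)*U = (114 + 5*7)*4 = (114 + 35)*4 = 149*4 = 596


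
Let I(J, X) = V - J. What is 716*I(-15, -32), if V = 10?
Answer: 17900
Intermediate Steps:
I(J, X) = 10 - J
716*I(-15, -32) = 716*(10 - 1*(-15)) = 716*(10 + 15) = 716*25 = 17900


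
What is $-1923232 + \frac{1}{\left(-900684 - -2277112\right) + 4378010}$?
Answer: $- \frac{11067119303615}{5754438} \approx -1.9232 \cdot 10^{6}$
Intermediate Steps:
$-1923232 + \frac{1}{\left(-900684 - -2277112\right) + 4378010} = -1923232 + \frac{1}{\left(-900684 + 2277112\right) + 4378010} = -1923232 + \frac{1}{1376428 + 4378010} = -1923232 + \frac{1}{5754438} = - \frac{11067119303615}{5754438}$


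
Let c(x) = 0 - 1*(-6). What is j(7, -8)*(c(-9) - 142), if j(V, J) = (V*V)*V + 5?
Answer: -47328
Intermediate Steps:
j(V, J) = 5 + V³ (j(V, J) = V²*V + 5 = V³ + 5 = 5 + V³)
c(x) = 6 (c(x) = 0 + 6 = 6)
j(7, -8)*(c(-9) - 142) = (5 + 7³)*(6 - 142) = (5 + 343)*(-136) = 348*(-136) = -47328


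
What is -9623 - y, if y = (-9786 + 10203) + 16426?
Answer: -26466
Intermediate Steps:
y = 16843 (y = 417 + 16426 = 16843)
-9623 - y = -9623 - 1*16843 = -9623 - 16843 = -26466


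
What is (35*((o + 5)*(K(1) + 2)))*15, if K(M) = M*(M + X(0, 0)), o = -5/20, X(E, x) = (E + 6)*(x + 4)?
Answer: 269325/4 ≈ 67331.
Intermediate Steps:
X(E, x) = (4 + x)*(6 + E) (X(E, x) = (6 + E)*(4 + x) = (4 + x)*(6 + E))
o = -¼ (o = -5*1/20 = -¼ ≈ -0.25000)
K(M) = M*(24 + M) (K(M) = M*(M + (24 + 4*0 + 6*0 + 0*0)) = M*(M + (24 + 0 + 0 + 0)) = M*(M + 24) = M*(24 + M))
(35*((o + 5)*(K(1) + 2)))*15 = (35*((-¼ + 5)*(1*(24 + 1) + 2)))*15 = (35*(19*(1*25 + 2)/4))*15 = (35*(19*(25 + 2)/4))*15 = (35*((19/4)*27))*15 = (35*(513/4))*15 = (17955/4)*15 = 269325/4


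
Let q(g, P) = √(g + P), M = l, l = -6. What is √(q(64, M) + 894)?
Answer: √(894 + √58) ≈ 30.027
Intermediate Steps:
M = -6
q(g, P) = √(P + g)
√(q(64, M) + 894) = √(√(-6 + 64) + 894) = √(√58 + 894) = √(894 + √58)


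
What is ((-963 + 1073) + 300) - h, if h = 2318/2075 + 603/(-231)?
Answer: 65746339/159775 ≈ 411.49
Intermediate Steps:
h = -238589/159775 (h = 2318*(1/2075) + 603*(-1/231) = 2318/2075 - 201/77 = -238589/159775 ≈ -1.4933)
((-963 + 1073) + 300) - h = ((-963 + 1073) + 300) - 1*(-238589/159775) = (110 + 300) + 238589/159775 = 410 + 238589/159775 = 65746339/159775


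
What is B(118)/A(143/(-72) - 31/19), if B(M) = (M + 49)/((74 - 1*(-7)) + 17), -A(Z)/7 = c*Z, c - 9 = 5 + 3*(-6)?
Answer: -28557/1697507 ≈ -0.016823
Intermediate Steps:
c = -4 (c = 9 + (5 + 3*(-6)) = 9 + (5 - 18) = 9 - 13 = -4)
A(Z) = 28*Z (A(Z) = -(-28)*Z = 28*Z)
B(M) = 1/2 + M/98 (B(M) = (49 + M)/((74 + 7) + 17) = (49 + M)/(81 + 17) = (49 + M)/98 = (49 + M)*(1/98) = 1/2 + M/98)
B(118)/A(143/(-72) - 31/19) = (1/2 + (1/98)*118)/((28*(143/(-72) - 31/19))) = (1/2 + 59/49)/((28*(143*(-1/72) - 31*1/19))) = 167/(98*((28*(-143/72 - 31/19)))) = 167/(98*((28*(-4949/1368)))) = 167/(98*(-34643/342)) = (167/98)*(-342/34643) = -28557/1697507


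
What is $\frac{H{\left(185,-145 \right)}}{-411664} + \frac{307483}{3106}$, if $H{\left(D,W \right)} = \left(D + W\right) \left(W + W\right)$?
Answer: $\frac{7913481957}{79914274} \approx 99.025$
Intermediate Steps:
$H{\left(D,W \right)} = 2 W \left(D + W\right)$ ($H{\left(D,W \right)} = \left(D + W\right) 2 W = 2 W \left(D + W\right)$)
$\frac{H{\left(185,-145 \right)}}{-411664} + \frac{307483}{3106} = \frac{2 \left(-145\right) \left(185 - 145\right)}{-411664} + \frac{307483}{3106} = 2 \left(-145\right) 40 \left(- \frac{1}{411664}\right) + 307483 \cdot \frac{1}{3106} = \left(-11600\right) \left(- \frac{1}{411664}\right) + \frac{307483}{3106} = \frac{725}{25729} + \frac{307483}{3106} = \frac{7913481957}{79914274}$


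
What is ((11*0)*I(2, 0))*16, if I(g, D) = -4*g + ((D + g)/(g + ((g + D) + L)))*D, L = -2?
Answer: 0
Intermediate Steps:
I(g, D) = -4*g + D*(D + g)/(-2 + D + 2*g) (I(g, D) = -4*g + ((D + g)/(g + ((g + D) - 2)))*D = -4*g + ((D + g)/(g + ((D + g) - 2)))*D = -4*g + ((D + g)/(g + (-2 + D + g)))*D = -4*g + ((D + g)/(-2 + D + 2*g))*D = -4*g + D*(D + g)/(-2 + D + 2*g))
((11*0)*I(2, 0))*16 = ((11*0)*((0² - 8*2² + 8*2 - 3*0*2)/(-2 + 0 + 2*2)))*16 = (0*((0 - 8*4 + 16 + 0)/(-2 + 0 + 4)))*16 = (0*((0 - 32 + 16 + 0)/2))*16 = (0*((½)*(-16)))*16 = (0*(-8))*16 = 0*16 = 0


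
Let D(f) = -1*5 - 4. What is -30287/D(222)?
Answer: 30287/9 ≈ 3365.2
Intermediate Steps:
D(f) = -9 (D(f) = -5 - 4 = -9)
-30287/D(222) = -30287/(-9) = -30287*(-⅑) = 30287/9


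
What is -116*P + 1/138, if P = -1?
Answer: 16009/138 ≈ 116.01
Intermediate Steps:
-116*P + 1/138 = -116*(-1) + 1/138 = 116 + 1/138 = 16009/138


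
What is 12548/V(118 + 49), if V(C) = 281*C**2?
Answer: 12548/7836809 ≈ 0.0016012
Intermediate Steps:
12548/V(118 + 49) = 12548/((281*(118 + 49)**2)) = 12548/((281*167**2)) = 12548/((281*27889)) = 12548/7836809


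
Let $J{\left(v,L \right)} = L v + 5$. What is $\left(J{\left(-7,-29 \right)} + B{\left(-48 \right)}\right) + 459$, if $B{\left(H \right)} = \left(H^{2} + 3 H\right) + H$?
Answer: $2779$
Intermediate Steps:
$J{\left(v,L \right)} = 5 + L v$
$B{\left(H \right)} = H^{2} + 4 H$
$\left(J{\left(-7,-29 \right)} + B{\left(-48 \right)}\right) + 459 = \left(\left(5 - -203\right) - 48 \left(4 - 48\right)\right) + 459 = \left(\left(5 + 203\right) - -2112\right) + 459 = \left(208 + 2112\right) + 459 = 2320 + 459 = 2779$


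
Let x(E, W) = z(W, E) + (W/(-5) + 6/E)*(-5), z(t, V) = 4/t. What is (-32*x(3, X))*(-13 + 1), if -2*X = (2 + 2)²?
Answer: -7104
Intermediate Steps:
X = -8 (X = -(2 + 2)²/2 = -½*4² = -½*16 = -8)
x(E, W) = W - 30/E + 4/W (x(E, W) = 4/W + (W/(-5) + 6/E)*(-5) = 4/W + (W*(-⅕) + 6/E)*(-5) = 4/W + (-W/5 + 6/E)*(-5) = 4/W + (6/E - W/5)*(-5) = 4/W + (W - 30/E) = W - 30/E + 4/W)
(-32*x(3, X))*(-13 + 1) = (-32*(-8 - 30/3 + 4/(-8)))*(-13 + 1) = -32*(-8 - 30*⅓ + 4*(-⅛))*(-12) = -32*(-8 - 10 - ½)*(-12) = -32*(-37/2)*(-12) = 592*(-12) = -7104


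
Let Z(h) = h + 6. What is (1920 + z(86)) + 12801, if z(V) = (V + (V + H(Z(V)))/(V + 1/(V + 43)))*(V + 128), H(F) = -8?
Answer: 369675143/11095 ≈ 33319.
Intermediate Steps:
Z(h) = 6 + h
z(V) = (128 + V)*(V + (-8 + V)/(V + 1/(43 + V))) (z(V) = (V + (V - 8)/(V + 1/(V + 43)))*(V + 128) = (V + (-8 + V)/(V + 1/(43 + V)))*(128 + V) = (128 + V)*(V + (-8 + V)/(V + 1/(43 + V))))
(1920 + z(86)) + 12801 = (1920 + (-44032 + 86⁴ + 172*86³ + 4264*86 + 5668*86²)/(1 + 86² + 43*86)) + 12801 = (1920 + (-44032 + 54700816 + 172*636056 + 366704 + 5668*7396)/(1 + 7396 + 3698)) + 12801 = (1920 + (-44032 + 54700816 + 109401632 + 366704 + 41920528)/11095) + 12801 = (1920 + (1/11095)*206345648) + 12801 = (1920 + 206345648/11095) + 12801 = 227648048/11095 + 12801 = 369675143/11095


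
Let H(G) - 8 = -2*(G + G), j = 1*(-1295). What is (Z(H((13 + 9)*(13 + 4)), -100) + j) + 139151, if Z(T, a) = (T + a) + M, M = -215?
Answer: 136053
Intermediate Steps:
j = -1295
H(G) = 8 - 4*G (H(G) = 8 - 2*(G + G) = 8 - 4*G)
Z(T, a) = -215 + T + a (Z(T, a) = (T + a) - 215 = -215 + T + a)
(Z(H((13 + 9)*(13 + 4)), -100) + j) + 139151 = ((-215 + (8 - 4*(13 + 9)*(13 + 4)) - 100) - 1295) + 139151 = ((-215 + (8 - 88*17) - 100) - 1295) + 139151 = ((-215 + (8 - 4*374) - 100) - 1295) + 139151 = ((-215 + (8 - 1496) - 100) - 1295) + 139151 = ((-215 - 1488 - 100) - 1295) + 139151 = (-1803 - 1295) + 139151 = -3098 + 139151 = 136053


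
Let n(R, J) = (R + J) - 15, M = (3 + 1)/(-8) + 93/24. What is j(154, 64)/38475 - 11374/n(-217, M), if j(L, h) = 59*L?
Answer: 3517535494/70370775 ≈ 49.986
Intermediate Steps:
M = 27/8 (M = 4*(-1/8) + 93*(1/24) = -1/2 + 31/8 = 27/8 ≈ 3.3750)
n(R, J) = -15 + J + R (n(R, J) = (J + R) - 15 = -15 + J + R)
j(154, 64)/38475 - 11374/n(-217, M) = (59*154)/38475 - 11374/(-15 + 27/8 - 217) = 9086*(1/38475) - 11374/(-1829/8) = 9086/38475 - 11374*(-8/1829) = 9086/38475 + 90992/1829 = 3517535494/70370775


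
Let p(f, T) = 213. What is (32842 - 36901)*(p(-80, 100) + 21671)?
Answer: -88827156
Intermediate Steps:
(32842 - 36901)*(p(-80, 100) + 21671) = (32842 - 36901)*(213 + 21671) = -4059*21884 = -88827156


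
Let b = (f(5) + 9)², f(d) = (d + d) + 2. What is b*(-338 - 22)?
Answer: -158760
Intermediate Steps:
f(d) = 2 + 2*d (f(d) = 2*d + 2 = 2 + 2*d)
b = 441 (b = ((2 + 2*5) + 9)² = ((2 + 10) + 9)² = (12 + 9)² = 21² = 441)
b*(-338 - 22) = 441*(-338 - 22) = 441*(-360) = -158760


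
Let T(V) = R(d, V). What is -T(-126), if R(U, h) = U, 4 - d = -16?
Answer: -20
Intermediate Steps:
d = 20 (d = 4 - 1*(-16) = 4 + 16 = 20)
T(V) = 20
-T(-126) = -1*20 = -20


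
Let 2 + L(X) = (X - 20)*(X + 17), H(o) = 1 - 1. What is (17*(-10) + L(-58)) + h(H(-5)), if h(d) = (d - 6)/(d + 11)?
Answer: 33280/11 ≈ 3025.5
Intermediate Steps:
H(o) = 0
h(d) = (-6 + d)/(11 + d)
L(X) = -2 + (-20 + X)*(17 + X) (L(X) = -2 + (X - 20)*(X + 17) = -2 + (-20 + X)*(17 + X))
(17*(-10) + L(-58)) + h(H(-5)) = (17*(-10) + (-342 + (-58)² - 3*(-58))) + (-6 + 0)/(11 + 0) = (-170 + (-342 + 3364 + 174)) - 6/11 = (-170 + 3196) + (1/11)*(-6) = 3026 - 6/11 = 33280/11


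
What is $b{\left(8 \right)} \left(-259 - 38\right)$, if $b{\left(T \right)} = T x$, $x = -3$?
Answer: $7128$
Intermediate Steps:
$b{\left(T \right)} = - 3 T$ ($b{\left(T \right)} = T \left(-3\right) = - 3 T$)
$b{\left(8 \right)} \left(-259 - 38\right) = \left(-3\right) 8 \left(-259 - 38\right) = \left(-24\right) \left(-297\right) = 7128$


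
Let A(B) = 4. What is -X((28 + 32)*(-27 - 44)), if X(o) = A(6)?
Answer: -4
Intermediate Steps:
X(o) = 4
-X((28 + 32)*(-27 - 44)) = -1*4 = -4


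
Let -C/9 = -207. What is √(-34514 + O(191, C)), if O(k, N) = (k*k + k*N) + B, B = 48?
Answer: 2*√89462 ≈ 598.20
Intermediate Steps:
C = 1863 (C = -9*(-207) = 1863)
O(k, N) = 48 + k² + N*k (O(k, N) = (k*k + k*N) + 48 = (k² + N*k) + 48 = 48 + k² + N*k)
√(-34514 + O(191, C)) = √(-34514 + (48 + 191² + 1863*191)) = √(-34514 + (48 + 36481 + 355833)) = √(-34514 + 392362) = √357848 = 2*√89462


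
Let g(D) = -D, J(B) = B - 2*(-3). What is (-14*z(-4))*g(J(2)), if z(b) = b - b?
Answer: 0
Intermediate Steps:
z(b) = 0
J(B) = 6 + B (J(B) = B + 6 = 6 + B)
(-14*z(-4))*g(J(2)) = (-14*0)*(-(6 + 2)) = 0*(-1*8) = 0*(-8) = 0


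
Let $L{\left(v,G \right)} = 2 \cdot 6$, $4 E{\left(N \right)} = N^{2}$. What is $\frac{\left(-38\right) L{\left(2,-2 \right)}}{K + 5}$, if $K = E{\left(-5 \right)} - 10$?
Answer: $- \frac{1824}{5} \approx -364.8$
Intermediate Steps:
$E{\left(N \right)} = \frac{N^{2}}{4}$
$L{\left(v,G \right)} = 12$
$K = - \frac{15}{4}$ ($K = \frac{\left(-5\right)^{2}}{4} - 10 = \frac{1}{4} \cdot 25 - 10 = \frac{25}{4} - 10 = - \frac{15}{4} \approx -3.75$)
$\frac{\left(-38\right) L{\left(2,-2 \right)}}{K + 5} = \frac{\left(-38\right) 12}{- \frac{15}{4} + 5} = - \frac{456}{\frac{5}{4}} = \left(-456\right) \frac{4}{5} = - \frac{1824}{5}$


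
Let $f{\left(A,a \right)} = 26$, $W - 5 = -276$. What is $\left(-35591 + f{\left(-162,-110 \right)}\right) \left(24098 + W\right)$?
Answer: $-847407255$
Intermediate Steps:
$W = -271$ ($W = 5 - 276 = -271$)
$\left(-35591 + f{\left(-162,-110 \right)}\right) \left(24098 + W\right) = \left(-35591 + 26\right) \left(24098 - 271\right) = \left(-35565\right) 23827 = -847407255$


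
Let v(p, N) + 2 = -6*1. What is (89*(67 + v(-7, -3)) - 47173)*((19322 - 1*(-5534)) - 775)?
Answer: -1009523682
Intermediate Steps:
v(p, N) = -8 (v(p, N) = -2 - 6*1 = -2 - 6 = -8)
(89*(67 + v(-7, -3)) - 47173)*((19322 - 1*(-5534)) - 775) = (89*(67 - 8) - 47173)*((19322 - 1*(-5534)) - 775) = (89*59 - 47173)*((19322 + 5534) - 775) = (5251 - 47173)*(24856 - 775) = -41922*24081 = -1009523682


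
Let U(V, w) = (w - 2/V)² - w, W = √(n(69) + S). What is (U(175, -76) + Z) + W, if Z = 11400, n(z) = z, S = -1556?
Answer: 528395704/30625 + I*√1487 ≈ 17254.0 + 38.562*I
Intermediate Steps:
W = I*√1487 (W = √(69 - 1556) = √(-1487) = I*√1487 ≈ 38.562*I)
(U(175, -76) + Z) + W = ((-1*(-76) + (-2 + 175*(-76))²/175²) + 11400) + I*√1487 = ((76 + (-2 - 13300)²/30625) + 11400) + I*√1487 = ((76 + (1/30625)*(-13302)²) + 11400) + I*√1487 = ((76 + (1/30625)*176943204) + 11400) + I*√1487 = ((76 + 176943204/30625) + 11400) + I*√1487 = (179270704/30625 + 11400) + I*√1487 = 528395704/30625 + I*√1487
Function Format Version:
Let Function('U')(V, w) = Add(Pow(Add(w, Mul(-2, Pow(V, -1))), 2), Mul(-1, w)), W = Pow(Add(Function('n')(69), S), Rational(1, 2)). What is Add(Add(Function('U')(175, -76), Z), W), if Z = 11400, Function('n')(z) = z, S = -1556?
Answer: Add(Rational(528395704, 30625), Mul(I, Pow(1487, Rational(1, 2)))) ≈ Add(17254., Mul(38.562, I))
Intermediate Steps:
W = Mul(I, Pow(1487, Rational(1, 2))) (W = Pow(Add(69, -1556), Rational(1, 2)) = Pow(-1487, Rational(1, 2)) = Mul(I, Pow(1487, Rational(1, 2))) ≈ Mul(38.562, I))
Add(Add(Function('U')(175, -76), Z), W) = Add(Add(Add(Mul(-1, -76), Mul(Pow(175, -2), Pow(Add(-2, Mul(175, -76)), 2))), 11400), Mul(I, Pow(1487, Rational(1, 2)))) = Add(Add(Add(76, Mul(Rational(1, 30625), Pow(Add(-2, -13300), 2))), 11400), Mul(I, Pow(1487, Rational(1, 2)))) = Add(Add(Add(76, Mul(Rational(1, 30625), Pow(-13302, 2))), 11400), Mul(I, Pow(1487, Rational(1, 2)))) = Add(Add(Add(76, Mul(Rational(1, 30625), 176943204)), 11400), Mul(I, Pow(1487, Rational(1, 2)))) = Add(Add(Add(76, Rational(176943204, 30625)), 11400), Mul(I, Pow(1487, Rational(1, 2)))) = Add(Add(Rational(179270704, 30625), 11400), Mul(I, Pow(1487, Rational(1, 2)))) = Add(Rational(528395704, 30625), Mul(I, Pow(1487, Rational(1, 2))))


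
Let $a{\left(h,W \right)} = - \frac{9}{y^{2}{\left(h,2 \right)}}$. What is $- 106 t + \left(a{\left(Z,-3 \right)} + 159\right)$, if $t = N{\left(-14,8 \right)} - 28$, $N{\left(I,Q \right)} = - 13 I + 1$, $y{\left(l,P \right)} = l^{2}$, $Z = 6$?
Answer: $- \frac{2343025}{144} \approx -16271.0$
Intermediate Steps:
$N{\left(I,Q \right)} = 1 - 13 I$
$t = 155$ ($t = \left(1 - -182\right) - 28 = \left(1 + 182\right) - 28 = 183 - 28 = 155$)
$a{\left(h,W \right)} = - \frac{9}{h^{4}}$ ($a{\left(h,W \right)} = - \frac{9}{\left(h^{2}\right)^{2}} = - \frac{9}{h^{4}}$)
$- 106 t + \left(a{\left(Z,-3 \right)} + 159\right) = \left(-106\right) 155 + \left(- \frac{9}{1296} + 159\right) = -16430 + \left(\left(-9\right) \frac{1}{1296} + 159\right) = -16430 + \left(- \frac{1}{144} + 159\right) = -16430 + \frac{22895}{144} = - \frac{2343025}{144}$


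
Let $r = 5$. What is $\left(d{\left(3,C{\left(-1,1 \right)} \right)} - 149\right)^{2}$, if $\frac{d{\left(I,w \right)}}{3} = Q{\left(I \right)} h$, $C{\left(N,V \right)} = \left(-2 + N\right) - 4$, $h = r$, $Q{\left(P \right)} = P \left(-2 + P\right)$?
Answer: $10816$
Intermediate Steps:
$h = 5$
$C{\left(N,V \right)} = -6 + N$
$d{\left(I,w \right)} = 15 I \left(-2 + I\right)$ ($d{\left(I,w \right)} = 3 I \left(-2 + I\right) 5 = 3 \cdot 5 I \left(-2 + I\right) = 15 I \left(-2 + I\right)$)
$\left(d{\left(3,C{\left(-1,1 \right)} \right)} - 149\right)^{2} = \left(15 \cdot 3 \left(-2 + 3\right) - 149\right)^{2} = \left(15 \cdot 3 \cdot 1 - 149\right)^{2} = \left(45 - 149\right)^{2} = \left(-104\right)^{2} = 10816$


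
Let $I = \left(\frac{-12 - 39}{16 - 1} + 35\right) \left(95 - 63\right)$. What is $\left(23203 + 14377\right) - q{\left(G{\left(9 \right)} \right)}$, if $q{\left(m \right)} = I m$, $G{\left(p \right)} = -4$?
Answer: $\frac{208124}{5} \approx 41625.0$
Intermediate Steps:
$I = \frac{5056}{5}$ ($I = \left(- \frac{51}{15} + 35\right) 32 = \left(\left(-51\right) \frac{1}{15} + 35\right) 32 = \left(- \frac{17}{5} + 35\right) 32 = \frac{158}{5} \cdot 32 = \frac{5056}{5} \approx 1011.2$)
$q{\left(m \right)} = \frac{5056 m}{5}$
$\left(23203 + 14377\right) - q{\left(G{\left(9 \right)} \right)} = \left(23203 + 14377\right) - \frac{5056}{5} \left(-4\right) = 37580 - - \frac{20224}{5} = 37580 + \frac{20224}{5} = \frac{208124}{5}$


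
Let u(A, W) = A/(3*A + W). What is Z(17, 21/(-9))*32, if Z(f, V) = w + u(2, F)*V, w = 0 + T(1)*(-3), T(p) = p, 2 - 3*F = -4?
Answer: -344/3 ≈ -114.67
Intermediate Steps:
F = 2 (F = 2/3 - 1/3*(-4) = 2/3 + 4/3 = 2)
u(A, W) = A/(W + 3*A)
w = -3 (w = 0 + 1*(-3) = 0 - 3 = -3)
Z(f, V) = -3 + V/4 (Z(f, V) = -3 + (2/(2 + 3*2))*V = -3 + (2/(2 + 6))*V = -3 + (2/8)*V = -3 + (2*(1/8))*V = -3 + V/4)
Z(17, 21/(-9))*32 = (-3 + (21/(-9))/4)*32 = (-3 + (21*(-1/9))/4)*32 = (-3 + (1/4)*(-7/3))*32 = (-3 - 7/12)*32 = -43/12*32 = -344/3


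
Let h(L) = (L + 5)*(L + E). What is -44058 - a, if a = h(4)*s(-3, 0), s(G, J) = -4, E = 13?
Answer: -43446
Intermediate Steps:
h(L) = (5 + L)*(13 + L) (h(L) = (L + 5)*(L + 13) = (5 + L)*(13 + L))
a = -612 (a = (65 + 4² + 18*4)*(-4) = (65 + 16 + 72)*(-4) = 153*(-4) = -612)
-44058 - a = -44058 - 1*(-612) = -44058 + 612 = -43446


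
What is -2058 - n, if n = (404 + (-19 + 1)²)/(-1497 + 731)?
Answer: -787850/383 ≈ -2057.1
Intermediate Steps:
n = -364/383 (n = (404 + (-18)²)/(-766) = (404 + 324)*(-1/766) = 728*(-1/766) = -364/383 ≈ -0.95039)
-2058 - n = -2058 - 1*(-364/383) = -2058 + 364/383 = -787850/383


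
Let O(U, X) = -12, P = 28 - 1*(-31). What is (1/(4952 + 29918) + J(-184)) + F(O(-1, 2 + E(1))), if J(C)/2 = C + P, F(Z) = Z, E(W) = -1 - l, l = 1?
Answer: -9135939/34870 ≈ -262.00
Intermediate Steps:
P = 59 (P = 28 + 31 = 59)
E(W) = -2 (E(W) = -1 - 1*1 = -1 - 1 = -2)
J(C) = 118 + 2*C (J(C) = 2*(C + 59) = 2*(59 + C) = 118 + 2*C)
(1/(4952 + 29918) + J(-184)) + F(O(-1, 2 + E(1))) = (1/(4952 + 29918) + (118 + 2*(-184))) - 12 = (1/34870 + (118 - 368)) - 12 = (1/34870 - 250) - 12 = -8717499/34870 - 12 = -9135939/34870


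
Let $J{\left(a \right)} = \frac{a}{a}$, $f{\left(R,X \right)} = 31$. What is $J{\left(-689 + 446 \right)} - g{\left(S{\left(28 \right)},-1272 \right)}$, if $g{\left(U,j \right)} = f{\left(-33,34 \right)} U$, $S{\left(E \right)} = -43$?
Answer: $1334$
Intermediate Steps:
$g{\left(U,j \right)} = 31 U$
$J{\left(a \right)} = 1$
$J{\left(-689 + 446 \right)} - g{\left(S{\left(28 \right)},-1272 \right)} = 1 - 31 \left(-43\right) = 1 - -1333 = 1 + 1333 = 1334$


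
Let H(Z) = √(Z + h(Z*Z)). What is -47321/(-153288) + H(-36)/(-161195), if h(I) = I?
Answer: 47321/153288 - 6*√35/161195 ≈ 0.30849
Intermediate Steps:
H(Z) = √(Z + Z²) (H(Z) = √(Z + Z*Z) = √(Z + Z²))
-47321/(-153288) + H(-36)/(-161195) = -47321/(-153288) + √(-36*(1 - 36))/(-161195) = -47321*(-1/153288) + √(-36*(-35))*(-1/161195) = 47321/153288 + √1260*(-1/161195) = 47321/153288 + (6*√35)*(-1/161195) = 47321/153288 - 6*√35/161195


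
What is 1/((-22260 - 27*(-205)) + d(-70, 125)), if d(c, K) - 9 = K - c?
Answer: -1/16521 ≈ -6.0529e-5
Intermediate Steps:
d(c, K) = 9 + K - c (d(c, K) = 9 + (K - c) = 9 + K - c)
1/((-22260 - 27*(-205)) + d(-70, 125)) = 1/((-22260 - 27*(-205)) + (9 + 125 - 1*(-70))) = 1/((-22260 + 5535) + (9 + 125 + 70)) = 1/(-16725 + 204) = 1/(-16521) = -1/16521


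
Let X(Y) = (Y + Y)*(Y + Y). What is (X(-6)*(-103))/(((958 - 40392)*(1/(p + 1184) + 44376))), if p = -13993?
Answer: 94991544/11207383012211 ≈ 8.4758e-6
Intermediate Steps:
X(Y) = 4*Y² (X(Y) = (2*Y)*(2*Y) = 4*Y²)
(X(-6)*(-103))/(((958 - 40392)*(1/(p + 1184) + 44376))) = ((4*(-6)²)*(-103))/(((958 - 40392)*(1/(-13993 + 1184) + 44376))) = ((4*36)*(-103))/((-39434*(1/(-12809) + 44376))) = (144*(-103))/((-39434*(-1/12809 + 44376))) = -14832/((-39434*568412183/12809)) = -14832/(-22414766024422/12809) = -14832*(-12809/22414766024422) = 94991544/11207383012211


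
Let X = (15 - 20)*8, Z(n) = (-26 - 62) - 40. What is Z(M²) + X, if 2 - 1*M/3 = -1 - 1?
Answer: -168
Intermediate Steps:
M = 12 (M = 6 - 3*(-1 - 1) = 6 - 3*(-2) = 6 + 6 = 12)
Z(n) = -128 (Z(n) = -88 - 40 = -128)
X = -40 (X = -5*8 = -40)
Z(M²) + X = -128 - 40 = -168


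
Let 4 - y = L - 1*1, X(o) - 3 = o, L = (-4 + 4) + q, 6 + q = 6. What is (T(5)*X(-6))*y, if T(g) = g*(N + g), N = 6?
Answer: -825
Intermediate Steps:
q = 0 (q = -6 + 6 = 0)
L = 0 (L = (-4 + 4) + 0 = 0 + 0 = 0)
X(o) = 3 + o
T(g) = g*(6 + g)
y = 5 (y = 4 - (0 - 1*1) = 4 - (0 - 1) = 4 - 1*(-1) = 4 + 1 = 5)
(T(5)*X(-6))*y = ((5*(6 + 5))*(3 - 6))*5 = ((5*11)*(-3))*5 = (55*(-3))*5 = -165*5 = -825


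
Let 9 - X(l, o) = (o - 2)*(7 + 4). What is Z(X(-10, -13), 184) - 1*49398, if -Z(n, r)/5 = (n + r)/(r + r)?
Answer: -9090127/184 ≈ -49403.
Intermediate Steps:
X(l, o) = 31 - 11*o (X(l, o) = 9 - (o - 2)*(7 + 4) = 9 - (-2 + o)*11 = 9 - (-22 + 11*o) = 9 + (22 - 11*o) = 31 - 11*o)
Z(n, r) = -5*(n + r)/(2*r) (Z(n, r) = -5*(n + r)/(r + r) = -5*(n + r)/(2*r))
Z(X(-10, -13), 184) - 1*49398 = (5/2)*(-(31 - 11*(-13)) - 1*184)/184 - 1*49398 = (5/2)*(1/184)*(-(31 + 143) - 184) - 49398 = (5/2)*(1/184)*(-1*174 - 184) - 49398 = (5/2)*(1/184)*(-174 - 184) - 49398 = (5/2)*(1/184)*(-358) - 49398 = -895/184 - 49398 = -9090127/184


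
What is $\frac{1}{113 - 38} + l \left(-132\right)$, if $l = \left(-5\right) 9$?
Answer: $\frac{445501}{75} \approx 5940.0$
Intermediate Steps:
$l = -45$
$\frac{1}{113 - 38} + l \left(-132\right) = \frac{1}{113 - 38} - -5940 = \frac{1}{75} + 5940 = \frac{445501}{75}$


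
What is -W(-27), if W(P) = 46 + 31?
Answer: -77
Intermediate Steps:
W(P) = 77
-W(-27) = -1*77 = -77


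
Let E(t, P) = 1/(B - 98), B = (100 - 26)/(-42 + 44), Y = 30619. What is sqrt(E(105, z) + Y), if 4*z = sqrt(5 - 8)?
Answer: sqrt(113933238)/61 ≈ 174.98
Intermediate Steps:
z = I*sqrt(3)/4 (z = sqrt(5 - 8)/4 = sqrt(-3)/4 = (I*sqrt(3))/4 = I*sqrt(3)/4 ≈ 0.43301*I)
B = 37 (B = 74/2 = 74*(1/2) = 37)
E(t, P) = -1/61 (E(t, P) = 1/(37 - 98) = 1/(-61) = -1/61)
sqrt(E(105, z) + Y) = sqrt(-1/61 + 30619) = sqrt(1867758/61) = sqrt(113933238)/61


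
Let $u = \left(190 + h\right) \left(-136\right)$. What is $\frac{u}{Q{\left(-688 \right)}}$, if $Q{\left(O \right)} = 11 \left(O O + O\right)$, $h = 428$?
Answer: $- \frac{1751}{108317} \approx -0.016166$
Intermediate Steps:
$u = -84048$ ($u = \left(190 + 428\right) \left(-136\right) = 618 \left(-136\right) = -84048$)
$Q{\left(O \right)} = 11 O + 11 O^{2}$ ($Q{\left(O \right)} = 11 \left(O^{2} + O\right) = 11 \left(O + O^{2}\right) = 11 O + 11 O^{2}$)
$\frac{u}{Q{\left(-688 \right)}} = - \frac{84048}{11 \left(-688\right) \left(1 - 688\right)} = - \frac{84048}{11 \left(-688\right) \left(-687\right)} = - \frac{84048}{5199216} = \left(-84048\right) \frac{1}{5199216} = - \frac{1751}{108317}$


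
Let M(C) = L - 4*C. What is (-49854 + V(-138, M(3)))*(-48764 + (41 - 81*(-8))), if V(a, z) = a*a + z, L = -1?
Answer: 1481815725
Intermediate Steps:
M(C) = -1 - 4*C
V(a, z) = z + a² (V(a, z) = a² + z = z + a²)
(-49854 + V(-138, M(3)))*(-48764 + (41 - 81*(-8))) = (-49854 + ((-1 - 4*3) + (-138)²))*(-48764 + (41 - 81*(-8))) = (-49854 + ((-1 - 12) + 19044))*(-48764 + (41 + 648)) = (-49854 + (-13 + 19044))*(-48764 + 689) = (-49854 + 19031)*(-48075) = -30823*(-48075) = 1481815725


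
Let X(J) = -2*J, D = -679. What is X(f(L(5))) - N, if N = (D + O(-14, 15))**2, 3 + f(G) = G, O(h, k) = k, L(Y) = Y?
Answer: -440900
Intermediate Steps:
f(G) = -3 + G
N = 440896 (N = (-679 + 15)**2 = (-664)**2 = 440896)
X(f(L(5))) - N = -2*(-3 + 5) - 1*440896 = -2*2 - 440896 = -4 - 440896 = -440900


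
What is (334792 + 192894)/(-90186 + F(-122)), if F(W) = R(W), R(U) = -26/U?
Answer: -32188846/5501333 ≈ -5.8511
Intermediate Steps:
F(W) = -26/W
(334792 + 192894)/(-90186 + F(-122)) = (334792 + 192894)/(-90186 - 26/(-122)) = 527686/(-90186 - 26*(-1/122)) = 527686/(-90186 + 13/61) = 527686/(-5501333/61) = 527686*(-61/5501333) = -32188846/5501333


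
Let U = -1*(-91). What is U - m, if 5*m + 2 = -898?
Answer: 271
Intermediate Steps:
m = -180 (m = -2/5 + (1/5)*(-898) = -2/5 - 898/5 = -180)
U = 91
U - m = 91 - 1*(-180) = 91 + 180 = 271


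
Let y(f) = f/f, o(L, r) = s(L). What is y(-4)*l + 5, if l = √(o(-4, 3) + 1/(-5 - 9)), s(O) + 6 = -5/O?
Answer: 5 + 3*I*√105/14 ≈ 5.0 + 2.1958*I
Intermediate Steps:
s(O) = -6 - 5/O
o(L, r) = -6 - 5/L
y(f) = 1
l = 3*I*√105/14 (l = √((-6 - 5/(-4)) + 1/(-5 - 9)) = √((-6 - 5*(-¼)) + 1/(-14)) = √((-6 + 5/4) - 1/14) = √(-19/4 - 1/14) = √(-135/28) = 3*I*√105/14 ≈ 2.1958*I)
y(-4)*l + 5 = 1*(3*I*√105/14) + 5 = 3*I*√105/14 + 5 = 5 + 3*I*√105/14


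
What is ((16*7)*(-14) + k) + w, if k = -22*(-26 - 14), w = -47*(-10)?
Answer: -218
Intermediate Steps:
w = 470
k = 880 (k = -22*(-40) = 880)
((16*7)*(-14) + k) + w = ((16*7)*(-14) + 880) + 470 = (112*(-14) + 880) + 470 = (-1568 + 880) + 470 = -688 + 470 = -218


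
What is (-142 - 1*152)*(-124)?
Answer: 36456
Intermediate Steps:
(-142 - 1*152)*(-124) = (-142 - 152)*(-124) = -294*(-124) = 36456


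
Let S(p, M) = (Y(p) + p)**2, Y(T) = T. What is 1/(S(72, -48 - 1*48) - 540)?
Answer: 1/20196 ≈ 4.9515e-5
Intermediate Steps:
S(p, M) = 4*p**2 (S(p, M) = (p + p)**2 = (2*p)**2 = 4*p**2)
1/(S(72, -48 - 1*48) - 540) = 1/(4*72**2 - 540) = 1/(4*5184 - 540) = 1/(20736 - 540) = 1/20196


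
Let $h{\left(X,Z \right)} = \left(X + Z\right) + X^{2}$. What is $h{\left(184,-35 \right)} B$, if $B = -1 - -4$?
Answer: $102015$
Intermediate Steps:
$h{\left(X,Z \right)} = X + Z + X^{2}$
$B = 3$ ($B = -1 + 4 = 3$)
$h{\left(184,-35 \right)} B = \left(184 - 35 + 184^{2}\right) 3 = \left(184 - 35 + 33856\right) 3 = 34005 \cdot 3 = 102015$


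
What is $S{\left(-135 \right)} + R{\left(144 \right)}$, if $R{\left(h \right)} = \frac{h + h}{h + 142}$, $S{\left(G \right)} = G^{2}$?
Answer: $\frac{2606319}{143} \approx 18226.0$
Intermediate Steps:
$R{\left(h \right)} = \frac{2 h}{142 + h}$
$S{\left(-135 \right)} + R{\left(144 \right)} = \left(-135\right)^{2} + 2 \cdot 144 \frac{1}{142 + 144} = 18225 + 2 \cdot 144 \cdot \frac{1}{286} = 18225 + \frac{144}{143} = \frac{2606319}{143}$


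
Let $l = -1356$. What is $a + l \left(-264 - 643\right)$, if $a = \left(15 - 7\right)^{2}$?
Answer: $1229956$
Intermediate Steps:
$a = 64$ ($a = 8^{2} = 64$)
$a + l \left(-264 - 643\right) = 64 - 1356 \left(-264 - 643\right) = 64 - -1229892 = 64 + 1229892 = 1229956$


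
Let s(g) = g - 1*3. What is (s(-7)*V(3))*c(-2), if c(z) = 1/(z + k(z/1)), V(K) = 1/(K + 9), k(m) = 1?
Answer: 5/6 ≈ 0.83333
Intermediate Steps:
V(K) = 1/(9 + K)
s(g) = -3 + g (s(g) = g - 3 = -3 + g)
c(z) = 1/(1 + z) (c(z) = 1/(z + 1) = 1/(1 + z))
(s(-7)*V(3))*c(-2) = ((-3 - 7)/(9 + 3))/(1 - 2) = -10/12/(-1) = -10*1/12*(-1) = -5/6*(-1) = 5/6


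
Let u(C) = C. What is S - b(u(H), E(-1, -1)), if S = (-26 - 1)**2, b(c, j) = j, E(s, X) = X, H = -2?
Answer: 730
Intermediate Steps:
S = 729 (S = (-27)**2 = 729)
S - b(u(H), E(-1, -1)) = 729 - 1*(-1) = 729 + 1 = 730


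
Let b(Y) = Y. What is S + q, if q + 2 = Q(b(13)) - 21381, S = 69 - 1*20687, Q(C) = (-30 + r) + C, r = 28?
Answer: -41990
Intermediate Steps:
Q(C) = -2 + C (Q(C) = (-30 + 28) + C = -2 + C)
S = -20618 (S = 69 - 20687 = -20618)
q = -21372 (q = -2 + ((-2 + 13) - 21381) = -2 + (11 - 21381) = -2 - 21370 = -21372)
S + q = -20618 - 21372 = -41990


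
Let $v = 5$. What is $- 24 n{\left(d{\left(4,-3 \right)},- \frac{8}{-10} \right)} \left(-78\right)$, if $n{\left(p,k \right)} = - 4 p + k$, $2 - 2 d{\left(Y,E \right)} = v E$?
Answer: $- \frac{310752}{5} \approx -62150.0$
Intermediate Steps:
$d{\left(Y,E \right)} = 1 - \frac{5 E}{2}$
$n{\left(p,k \right)} = k - 4 p$
$- 24 n{\left(d{\left(4,-3 \right)},- \frac{8}{-10} \right)} \left(-78\right) = - 24 \left(- \frac{8}{-10} - 4 \left(1 - - \frac{15}{2}\right)\right) \left(-78\right) = - 24 \left(\left(-8\right) \left(- \frac{1}{10}\right) - 4 \left(1 + \frac{15}{2}\right)\right) \left(-78\right) = - 24 \left(\frac{4}{5} - 34\right) \left(-78\right) = \left(-24\right) \left(- \frac{166}{5}\right) \left(-78\right) = \frac{3984}{5} \left(-78\right) = - \frac{310752}{5}$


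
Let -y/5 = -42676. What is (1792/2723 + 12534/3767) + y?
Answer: 312684997018/1465363 ≈ 2.1338e+5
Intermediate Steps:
y = 213380 (y = -5*(-42676) = 213380)
(1792/2723 + 12534/3767) + y = (1792/2723 + 12534/3767) + 213380 = (1792*(1/2723) + 12534*(1/3767)) + 213380 = (256/389 + 12534/3767) + 213380 = 5840078/1465363 + 213380 = 312684997018/1465363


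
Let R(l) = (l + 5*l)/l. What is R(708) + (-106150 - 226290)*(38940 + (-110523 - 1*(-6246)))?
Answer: 21720632286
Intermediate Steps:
R(l) = 6 (R(l) = (6*l)/l = 6)
R(708) + (-106150 - 226290)*(38940 + (-110523 - 1*(-6246))) = 6 + (-106150 - 226290)*(38940 + (-110523 - 1*(-6246))) = 6 - 332440*(38940 + (-110523 + 6246)) = 6 - 332440*(38940 - 104277) = 6 - 332440*(-65337) = 6 + 21720632280 = 21720632286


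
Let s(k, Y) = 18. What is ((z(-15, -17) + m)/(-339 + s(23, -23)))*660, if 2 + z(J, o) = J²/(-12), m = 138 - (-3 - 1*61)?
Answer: -39875/107 ≈ -372.66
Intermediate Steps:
m = 202 (m = 138 - (-3 - 61) = 138 - 1*(-64) = 138 + 64 = 202)
z(J, o) = -2 - J²/12 (z(J, o) = -2 + J²/(-12) = -2 + J²*(-1/12) = -2 - J²/12)
((z(-15, -17) + m)/(-339 + s(23, -23)))*660 = (((-2 - 1/12*(-15)²) + 202)/(-339 + 18))*660 = (((-2 - 1/12*225) + 202)/(-321))*660 = (((-2 - 75/4) + 202)*(-1/321))*660 = ((-83/4 + 202)*(-1/321))*660 = ((725/4)*(-1/321))*660 = -725/1284*660 = -39875/107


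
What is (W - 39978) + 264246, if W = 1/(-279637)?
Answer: 62713630715/279637 ≈ 2.2427e+5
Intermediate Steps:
W = -1/279637 ≈ -3.5761e-6
(W - 39978) + 264246 = (-1/279637 - 39978) + 264246 = -11179327987/279637 + 264246 = 62713630715/279637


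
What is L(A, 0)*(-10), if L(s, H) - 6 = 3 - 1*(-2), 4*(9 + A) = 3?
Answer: -110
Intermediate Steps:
A = -33/4 (A = -9 + (1/4)*3 = -9 + 3/4 = -33/4 ≈ -8.2500)
L(s, H) = 11 (L(s, H) = 6 + (3 - 1*(-2)) = 6 + (3 + 2) = 6 + 5 = 11)
L(A, 0)*(-10) = 11*(-10) = -110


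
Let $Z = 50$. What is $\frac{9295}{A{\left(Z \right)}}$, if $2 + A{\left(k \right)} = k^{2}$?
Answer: $\frac{9295}{2498} \approx 3.721$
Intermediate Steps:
$A{\left(k \right)} = -2 + k^{2}$
$\frac{9295}{A{\left(Z \right)}} = \frac{9295}{-2 + 50^{2}} = \frac{9295}{-2 + 2500} = \frac{9295}{2498}$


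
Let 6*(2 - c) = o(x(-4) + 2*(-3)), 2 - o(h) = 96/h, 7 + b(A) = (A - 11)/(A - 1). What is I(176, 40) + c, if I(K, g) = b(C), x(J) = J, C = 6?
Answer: -119/15 ≈ -7.9333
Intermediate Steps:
b(A) = -7 + (-11 + A)/(-1 + A) (b(A) = -7 + (A - 11)/(A - 1) = -7 + (-11 + A)/(-1 + A))
I(K, g) = -8 (I(K, g) = 2*(-2 - 3*6)/(-1 + 6) = 2*(-2 - 18)/5 = 2*(⅕)*(-20) = -8)
o(h) = 2 - 96/h
c = 1/15 (c = 2 - (2 - 96/(-4 + 2*(-3)))/6 = 2 - (2 - 96/(-4 - 6))/6 = 2 - (2 - 96/(-10))/6 = 2 - (2 - 96*(-⅒))/6 = 2 - (2 + 48/5)/6 = 2 - ⅙*58/5 = 2 - 29/15 = 1/15 ≈ 0.066667)
I(176, 40) + c = -8 + 1/15 = -119/15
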